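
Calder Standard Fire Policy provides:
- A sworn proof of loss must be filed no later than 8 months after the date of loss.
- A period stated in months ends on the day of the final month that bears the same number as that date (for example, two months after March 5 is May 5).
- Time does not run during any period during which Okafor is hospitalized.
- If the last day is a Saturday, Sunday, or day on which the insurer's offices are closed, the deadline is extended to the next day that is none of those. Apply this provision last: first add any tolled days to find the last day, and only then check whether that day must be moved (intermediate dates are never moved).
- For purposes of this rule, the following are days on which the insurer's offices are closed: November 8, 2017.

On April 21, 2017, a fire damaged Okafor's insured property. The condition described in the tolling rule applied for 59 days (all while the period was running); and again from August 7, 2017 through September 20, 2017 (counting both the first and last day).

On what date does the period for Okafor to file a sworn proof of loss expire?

8 months after April 21, 2017 is December 21, 2017.
Tolling adds 59 days: December 21, 2017 + 59 days = February 18, 2018.
From August 7, 2017 through September 20, 2017 inclusive is 45 days; tolling adds 45 days: February 18, 2018 + 45 days = April 4, 2018.
April 4, 2018 is a Wednesday and not a day on which the insurer's offices are closed, so no extension applies.

April 4, 2018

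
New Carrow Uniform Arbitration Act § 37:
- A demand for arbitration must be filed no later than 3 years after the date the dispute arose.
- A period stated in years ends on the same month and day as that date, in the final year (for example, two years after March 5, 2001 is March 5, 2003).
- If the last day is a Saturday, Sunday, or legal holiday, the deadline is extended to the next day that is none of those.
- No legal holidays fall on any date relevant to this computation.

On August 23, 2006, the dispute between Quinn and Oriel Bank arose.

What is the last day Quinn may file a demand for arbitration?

3 years after August 23, 2006 is August 23, 2009.
August 23, 2009 is Sunday. The next qualifying day is August 24, 2009.

August 24, 2009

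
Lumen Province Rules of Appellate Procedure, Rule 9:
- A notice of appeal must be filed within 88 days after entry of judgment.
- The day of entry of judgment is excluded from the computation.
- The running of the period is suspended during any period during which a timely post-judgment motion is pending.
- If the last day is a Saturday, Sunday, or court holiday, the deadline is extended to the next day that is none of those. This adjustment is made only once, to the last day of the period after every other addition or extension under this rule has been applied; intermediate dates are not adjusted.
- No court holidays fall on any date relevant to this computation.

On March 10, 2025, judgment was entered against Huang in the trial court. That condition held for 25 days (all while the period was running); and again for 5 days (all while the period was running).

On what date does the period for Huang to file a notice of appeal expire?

88 days after March 10, 2025 is June 6, 2025.
Tolling adds 25 days: June 6, 2025 + 25 days = July 1, 2025.
Tolling adds 5 days: July 1, 2025 + 5 days = July 6, 2025.
July 6, 2025 is Sunday. The next qualifying day is July 7, 2025.

July 7, 2025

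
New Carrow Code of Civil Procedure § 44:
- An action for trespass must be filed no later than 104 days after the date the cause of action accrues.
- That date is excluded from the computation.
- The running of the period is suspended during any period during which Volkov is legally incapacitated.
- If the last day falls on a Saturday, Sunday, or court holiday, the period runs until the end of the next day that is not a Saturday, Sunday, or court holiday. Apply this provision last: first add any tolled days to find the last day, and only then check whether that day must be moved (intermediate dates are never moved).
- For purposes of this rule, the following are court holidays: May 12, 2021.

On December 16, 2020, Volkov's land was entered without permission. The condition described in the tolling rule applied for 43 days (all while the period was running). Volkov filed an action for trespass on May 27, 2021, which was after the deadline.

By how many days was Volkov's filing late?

14 days

104 days after December 16, 2020 is March 30, 2021.
Tolling adds 43 days: March 30, 2021 + 43 days = May 12, 2021.
May 12, 2021 is a listed holiday. The next qualifying day is May 13, 2021.
The deadline is May 13, 2021; from May 13, 2021 to May 27, 2021 is 14 days.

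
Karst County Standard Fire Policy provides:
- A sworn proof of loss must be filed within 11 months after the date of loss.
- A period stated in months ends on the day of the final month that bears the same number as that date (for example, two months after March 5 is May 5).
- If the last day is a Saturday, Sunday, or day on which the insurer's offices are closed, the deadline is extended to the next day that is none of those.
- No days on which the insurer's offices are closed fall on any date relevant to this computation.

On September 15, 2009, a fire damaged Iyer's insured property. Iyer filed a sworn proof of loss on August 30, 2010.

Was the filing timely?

No

11 months after September 15, 2009 is August 15, 2010.
August 15, 2010 is Sunday. The next qualifying day is August 16, 2010.
The deadline is August 16, 2010; the filing on August 30, 2010 is after that date.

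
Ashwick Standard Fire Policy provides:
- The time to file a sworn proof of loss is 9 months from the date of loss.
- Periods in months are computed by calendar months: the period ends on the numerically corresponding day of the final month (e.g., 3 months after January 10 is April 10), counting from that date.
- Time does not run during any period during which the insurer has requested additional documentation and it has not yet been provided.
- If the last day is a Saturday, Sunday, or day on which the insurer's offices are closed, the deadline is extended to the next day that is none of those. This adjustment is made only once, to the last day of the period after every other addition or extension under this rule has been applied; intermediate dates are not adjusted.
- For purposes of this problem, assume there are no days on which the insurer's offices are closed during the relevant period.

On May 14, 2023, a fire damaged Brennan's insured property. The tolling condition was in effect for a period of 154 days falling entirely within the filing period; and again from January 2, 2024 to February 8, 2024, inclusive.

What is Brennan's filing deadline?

9 months after May 14, 2023 is February 14, 2024.
Tolling adds 154 days: February 14, 2024 + 154 days = July 17, 2024.
From January 2, 2024 through February 8, 2024 inclusive is 38 days; tolling adds 38 days: July 17, 2024 + 38 days = August 24, 2024.
August 24, 2024 is Saturday; August 25, 2024 is Sunday. The next qualifying day is August 26, 2024.

August 26, 2024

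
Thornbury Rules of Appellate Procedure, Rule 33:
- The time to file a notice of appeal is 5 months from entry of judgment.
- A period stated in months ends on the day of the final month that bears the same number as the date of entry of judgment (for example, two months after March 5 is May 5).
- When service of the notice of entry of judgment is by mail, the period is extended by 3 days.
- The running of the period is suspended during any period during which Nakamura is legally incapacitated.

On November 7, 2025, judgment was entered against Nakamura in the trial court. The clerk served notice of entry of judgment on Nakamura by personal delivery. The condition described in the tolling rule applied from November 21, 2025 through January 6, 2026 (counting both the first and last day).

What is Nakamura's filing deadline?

May 24, 2026

5 months after November 7, 2025 is April 7, 2026.
Service was not by mail, so no mail extension applies.
From November 21, 2025 through January 6, 2026 inclusive is 47 days; tolling adds 47 days: April 7, 2026 + 47 days = May 24, 2026.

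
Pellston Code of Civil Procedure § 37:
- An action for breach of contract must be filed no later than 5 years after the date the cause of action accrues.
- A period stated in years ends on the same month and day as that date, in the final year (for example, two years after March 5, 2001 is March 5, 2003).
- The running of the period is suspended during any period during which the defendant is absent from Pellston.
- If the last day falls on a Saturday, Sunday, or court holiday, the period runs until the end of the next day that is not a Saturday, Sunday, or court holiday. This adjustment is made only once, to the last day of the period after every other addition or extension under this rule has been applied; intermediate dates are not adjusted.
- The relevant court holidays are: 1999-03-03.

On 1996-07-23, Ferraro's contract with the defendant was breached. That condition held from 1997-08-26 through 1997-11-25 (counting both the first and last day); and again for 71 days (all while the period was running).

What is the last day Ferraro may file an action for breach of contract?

January 2, 2002

5 years after 1996-07-23 is July 23, 2001.
From August 26, 1997 through November 25, 1997 inclusive is 92 days; tolling adds 92 days: July 23, 2001 + 92 days = October 23, 2001.
Tolling adds 71 days: October 23, 2001 + 71 days = January 2, 2002.
January 2, 2002 is a Wednesday and not a court holiday, so no extension applies.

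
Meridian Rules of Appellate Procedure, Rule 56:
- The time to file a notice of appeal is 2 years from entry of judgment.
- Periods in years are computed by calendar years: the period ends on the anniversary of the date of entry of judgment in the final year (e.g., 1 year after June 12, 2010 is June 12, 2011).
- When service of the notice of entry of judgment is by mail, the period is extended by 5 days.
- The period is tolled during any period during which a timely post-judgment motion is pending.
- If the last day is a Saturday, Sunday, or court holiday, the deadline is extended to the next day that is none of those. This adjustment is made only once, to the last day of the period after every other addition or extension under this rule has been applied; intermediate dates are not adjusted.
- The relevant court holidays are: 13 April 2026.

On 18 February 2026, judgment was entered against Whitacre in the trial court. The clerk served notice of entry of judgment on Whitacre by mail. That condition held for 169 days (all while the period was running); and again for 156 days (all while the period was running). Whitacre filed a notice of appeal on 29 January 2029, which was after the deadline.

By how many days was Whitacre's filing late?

14 days

2 years after 18 February 2026 is February 18, 2028.
Service was by mail, adding 5 days: February 18, 2028 + 5 days = February 23, 2028.
Tolling adds 169 days: February 23, 2028 + 169 days = August 10, 2028.
Tolling adds 156 days: August 10, 2028 + 156 days = January 13, 2029.
January 13, 2029 is Saturday; January 14, 2029 is Sunday. The next qualifying day is January 15, 2029.
The deadline is January 15, 2029; from January 15, 2029 to January 29, 2029 is 14 days.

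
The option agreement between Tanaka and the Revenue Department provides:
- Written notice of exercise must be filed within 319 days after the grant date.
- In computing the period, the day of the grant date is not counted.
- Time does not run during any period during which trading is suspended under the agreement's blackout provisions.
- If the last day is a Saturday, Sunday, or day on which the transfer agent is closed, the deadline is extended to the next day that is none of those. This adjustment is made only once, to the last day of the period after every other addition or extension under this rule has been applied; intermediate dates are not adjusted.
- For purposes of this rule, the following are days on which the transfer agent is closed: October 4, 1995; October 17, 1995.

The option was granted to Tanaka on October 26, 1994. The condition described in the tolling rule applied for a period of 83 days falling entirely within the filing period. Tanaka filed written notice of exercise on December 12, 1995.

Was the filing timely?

No

319 days after October 26, 1994 is September 10, 1995.
Tolling adds 83 days: September 10, 1995 + 83 days = December 2, 1995.
December 2, 1995 is Saturday; December 3, 1995 is Sunday. The next qualifying day is December 4, 1995.
The deadline is December 4, 1995; the filing on December 12, 1995 is after that date.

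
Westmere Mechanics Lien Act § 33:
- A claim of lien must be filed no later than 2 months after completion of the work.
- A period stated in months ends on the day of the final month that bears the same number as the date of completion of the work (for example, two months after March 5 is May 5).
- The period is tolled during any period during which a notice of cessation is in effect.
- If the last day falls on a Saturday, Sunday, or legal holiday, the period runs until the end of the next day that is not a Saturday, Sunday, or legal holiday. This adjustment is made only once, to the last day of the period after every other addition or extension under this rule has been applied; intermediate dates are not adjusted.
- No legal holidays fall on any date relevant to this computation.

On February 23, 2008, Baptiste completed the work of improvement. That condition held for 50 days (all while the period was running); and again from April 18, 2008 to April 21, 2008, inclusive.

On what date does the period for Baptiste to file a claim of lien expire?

2 months after February 23, 2008 is April 23, 2008.
Tolling adds 50 days: April 23, 2008 + 50 days = June 12, 2008.
From April 18, 2008 through April 21, 2008 inclusive is 4 days; tolling adds 4 days: June 12, 2008 + 4 days = June 16, 2008.
June 16, 2008 is a Monday and not a legal holiday, so no extension applies.

June 16, 2008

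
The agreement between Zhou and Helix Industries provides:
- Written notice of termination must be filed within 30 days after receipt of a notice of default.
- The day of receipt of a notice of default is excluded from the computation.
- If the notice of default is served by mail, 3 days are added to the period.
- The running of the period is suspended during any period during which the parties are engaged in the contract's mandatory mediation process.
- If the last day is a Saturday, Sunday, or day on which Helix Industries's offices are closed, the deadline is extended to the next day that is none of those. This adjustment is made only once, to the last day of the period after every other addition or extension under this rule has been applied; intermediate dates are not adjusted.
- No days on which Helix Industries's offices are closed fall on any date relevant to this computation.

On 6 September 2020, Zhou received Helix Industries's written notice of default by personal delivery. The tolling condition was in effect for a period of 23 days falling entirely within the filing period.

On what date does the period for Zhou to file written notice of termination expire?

30 days after 6 September 2020 is October 6, 2020.
Service was not by mail, so no mail extension applies.
Tolling adds 23 days: October 6, 2020 + 23 days = October 29, 2020.
October 29, 2020 is a Thursday and not a day on which Helix Industries's offices are closed, so no extension applies.

October 29, 2020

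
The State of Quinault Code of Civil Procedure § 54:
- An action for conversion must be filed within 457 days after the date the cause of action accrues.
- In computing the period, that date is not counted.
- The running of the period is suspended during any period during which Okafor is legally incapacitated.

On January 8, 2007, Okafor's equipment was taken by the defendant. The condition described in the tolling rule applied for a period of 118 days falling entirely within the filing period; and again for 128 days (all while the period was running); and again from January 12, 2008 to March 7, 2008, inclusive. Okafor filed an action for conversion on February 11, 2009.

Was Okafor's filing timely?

457 days after January 8, 2007 is April 9, 2008.
Tolling adds 118 days: April 9, 2008 + 118 days = August 5, 2008.
Tolling adds 128 days: August 5, 2008 + 128 days = December 11, 2008.
From January 12, 2008 through March 7, 2008 inclusive is 56 days; tolling adds 56 days: December 11, 2008 + 56 days = February 5, 2009.
The deadline is February 5, 2009; the filing on February 11, 2009 is after that date.

No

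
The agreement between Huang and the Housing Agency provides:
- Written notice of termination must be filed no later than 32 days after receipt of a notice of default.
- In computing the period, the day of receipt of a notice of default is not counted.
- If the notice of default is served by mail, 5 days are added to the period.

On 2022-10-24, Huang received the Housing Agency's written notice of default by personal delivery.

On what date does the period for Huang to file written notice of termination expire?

32 days after 2022-10-24 is November 25, 2022.
Service was not by mail, so no mail extension applies.

November 25, 2022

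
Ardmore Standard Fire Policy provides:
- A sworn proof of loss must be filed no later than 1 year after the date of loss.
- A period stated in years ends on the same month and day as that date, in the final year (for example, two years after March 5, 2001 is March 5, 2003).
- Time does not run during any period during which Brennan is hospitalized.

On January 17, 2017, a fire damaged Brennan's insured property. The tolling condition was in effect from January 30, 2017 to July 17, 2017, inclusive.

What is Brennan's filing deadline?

1 year after January 17, 2017 is January 17, 2018.
From January 30, 2017 through July 17, 2017 inclusive is 169 days; tolling adds 169 days: January 17, 2018 + 169 days = July 5, 2018.

July 5, 2018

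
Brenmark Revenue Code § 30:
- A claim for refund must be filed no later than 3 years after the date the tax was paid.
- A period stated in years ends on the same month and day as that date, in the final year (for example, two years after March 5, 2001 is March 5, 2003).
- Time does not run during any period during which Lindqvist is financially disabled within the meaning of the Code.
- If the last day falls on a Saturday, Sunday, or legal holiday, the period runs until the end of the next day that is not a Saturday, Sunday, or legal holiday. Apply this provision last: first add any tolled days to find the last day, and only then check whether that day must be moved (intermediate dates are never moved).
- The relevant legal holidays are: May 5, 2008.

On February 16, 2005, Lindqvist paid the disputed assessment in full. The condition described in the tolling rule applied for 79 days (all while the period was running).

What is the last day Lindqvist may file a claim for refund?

3 years after February 16, 2005 is February 16, 2008.
Tolling adds 79 days: February 16, 2008 + 79 days = May 5, 2008.
May 5, 2008 is a listed holiday. The next qualifying day is May 6, 2008.

May 6, 2008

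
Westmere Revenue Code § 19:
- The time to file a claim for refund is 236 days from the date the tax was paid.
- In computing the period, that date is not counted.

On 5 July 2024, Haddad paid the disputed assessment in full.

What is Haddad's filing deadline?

February 26, 2025

236 days after 5 July 2024 is February 26, 2025.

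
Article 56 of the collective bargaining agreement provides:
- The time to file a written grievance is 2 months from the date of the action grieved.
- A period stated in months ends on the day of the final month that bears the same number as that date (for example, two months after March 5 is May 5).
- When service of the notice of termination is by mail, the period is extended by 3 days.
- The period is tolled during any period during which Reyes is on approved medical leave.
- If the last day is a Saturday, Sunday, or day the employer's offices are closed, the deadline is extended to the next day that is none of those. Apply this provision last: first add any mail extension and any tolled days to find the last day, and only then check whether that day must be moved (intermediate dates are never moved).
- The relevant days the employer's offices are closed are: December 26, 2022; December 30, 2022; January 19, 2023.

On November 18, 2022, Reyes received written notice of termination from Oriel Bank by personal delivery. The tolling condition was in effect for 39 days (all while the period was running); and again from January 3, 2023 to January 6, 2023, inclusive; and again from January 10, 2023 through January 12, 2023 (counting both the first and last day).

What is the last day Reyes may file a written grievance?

2 months after November 18, 2022 is January 18, 2023.
Service was not by mail, so no mail extension applies.
Tolling adds 39 days: January 18, 2023 + 39 days = February 26, 2023.
From January 3, 2023 through January 6, 2023 inclusive is 4 days; tolling adds 4 days: February 26, 2023 + 4 days = March 2, 2023.
From January 10, 2023 through January 12, 2023 inclusive is 3 days; tolling adds 3 days: March 2, 2023 + 3 days = March 5, 2023.
March 5, 2023 is Sunday. The next qualifying day is March 6, 2023.

March 6, 2023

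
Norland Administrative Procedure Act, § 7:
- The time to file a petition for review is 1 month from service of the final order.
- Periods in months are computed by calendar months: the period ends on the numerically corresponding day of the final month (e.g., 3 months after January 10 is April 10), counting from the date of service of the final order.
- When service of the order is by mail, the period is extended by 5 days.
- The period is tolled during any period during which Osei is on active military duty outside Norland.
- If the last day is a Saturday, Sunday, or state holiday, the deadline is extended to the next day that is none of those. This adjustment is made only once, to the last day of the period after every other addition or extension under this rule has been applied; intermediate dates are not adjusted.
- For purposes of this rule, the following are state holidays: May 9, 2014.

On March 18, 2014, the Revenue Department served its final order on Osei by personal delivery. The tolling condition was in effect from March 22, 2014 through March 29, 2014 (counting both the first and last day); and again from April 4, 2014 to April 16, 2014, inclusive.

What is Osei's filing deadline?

May 12, 2014

1 month after March 18, 2014 is April 18, 2014.
Service was not by mail, so no mail extension applies.
From March 22, 2014 through March 29, 2014 inclusive is 8 days; tolling adds 8 days: April 18, 2014 + 8 days = April 26, 2014.
From April 4, 2014 through April 16, 2014 inclusive is 13 days; tolling adds 13 days: April 26, 2014 + 13 days = May 9, 2014.
May 9, 2014 is a listed holiday; May 10, 2014 is Saturday; May 11, 2014 is Sunday. The next qualifying day is May 12, 2014.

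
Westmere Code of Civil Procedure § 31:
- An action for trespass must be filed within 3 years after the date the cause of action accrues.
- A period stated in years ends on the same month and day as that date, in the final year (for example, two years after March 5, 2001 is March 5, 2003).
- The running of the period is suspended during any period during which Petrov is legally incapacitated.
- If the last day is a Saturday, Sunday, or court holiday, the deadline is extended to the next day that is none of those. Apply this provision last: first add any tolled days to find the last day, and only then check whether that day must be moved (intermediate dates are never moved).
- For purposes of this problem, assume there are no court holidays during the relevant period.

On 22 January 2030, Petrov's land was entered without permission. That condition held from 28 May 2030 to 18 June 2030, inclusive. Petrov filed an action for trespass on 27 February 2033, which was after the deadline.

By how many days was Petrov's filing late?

3 years after 22 January 2030 is January 22, 2033.
From May 28, 2030 through June 18, 2030 inclusive is 22 days; tolling adds 22 days: January 22, 2033 + 22 days = February 13, 2033.
February 13, 2033 is Sunday. The next qualifying day is February 14, 2033.
The deadline is February 14, 2033; from February 14, 2033 to February 27, 2033 is 13 days.

13 days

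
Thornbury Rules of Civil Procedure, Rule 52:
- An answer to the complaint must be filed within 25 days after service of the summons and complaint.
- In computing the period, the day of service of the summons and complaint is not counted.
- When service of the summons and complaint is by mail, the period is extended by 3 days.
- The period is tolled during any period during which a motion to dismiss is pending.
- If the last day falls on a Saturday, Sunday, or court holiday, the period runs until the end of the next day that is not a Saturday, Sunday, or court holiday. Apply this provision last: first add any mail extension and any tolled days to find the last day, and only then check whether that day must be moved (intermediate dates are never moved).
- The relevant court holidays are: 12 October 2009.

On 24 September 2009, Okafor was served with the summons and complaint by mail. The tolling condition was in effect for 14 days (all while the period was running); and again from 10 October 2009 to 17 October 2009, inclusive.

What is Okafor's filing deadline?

November 13, 2009

25 days after 24 September 2009 is October 19, 2009.
Service was by mail, adding 3 days: October 19, 2009 + 3 days = October 22, 2009.
Tolling adds 14 days: October 22, 2009 + 14 days = November 5, 2009.
From October 10, 2009 through October 17, 2009 inclusive is 8 days; tolling adds 8 days: November 5, 2009 + 8 days = November 13, 2009.
November 13, 2009 is a Friday and not a court holiday, so no extension applies.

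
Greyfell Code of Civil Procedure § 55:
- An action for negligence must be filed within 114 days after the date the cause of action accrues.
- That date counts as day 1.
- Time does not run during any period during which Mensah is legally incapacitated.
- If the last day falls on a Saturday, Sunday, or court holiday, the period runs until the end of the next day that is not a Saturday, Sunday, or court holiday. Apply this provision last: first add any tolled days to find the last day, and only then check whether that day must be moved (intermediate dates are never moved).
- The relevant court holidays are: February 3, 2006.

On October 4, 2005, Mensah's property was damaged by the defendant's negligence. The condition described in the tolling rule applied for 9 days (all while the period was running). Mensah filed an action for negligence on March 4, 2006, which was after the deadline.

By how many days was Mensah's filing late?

26 days

Counting October 4, 2005 as day 1, day 114 is January 25, 2006.
Tolling adds 9 days: January 25, 2006 + 9 days = February 3, 2006.
February 3, 2006 is a listed holiday; February 4, 2006 is Saturday; February 5, 2006 is Sunday. The next qualifying day is February 6, 2006.
The deadline is February 6, 2006; from February 6, 2006 to March 4, 2006 is 26 days.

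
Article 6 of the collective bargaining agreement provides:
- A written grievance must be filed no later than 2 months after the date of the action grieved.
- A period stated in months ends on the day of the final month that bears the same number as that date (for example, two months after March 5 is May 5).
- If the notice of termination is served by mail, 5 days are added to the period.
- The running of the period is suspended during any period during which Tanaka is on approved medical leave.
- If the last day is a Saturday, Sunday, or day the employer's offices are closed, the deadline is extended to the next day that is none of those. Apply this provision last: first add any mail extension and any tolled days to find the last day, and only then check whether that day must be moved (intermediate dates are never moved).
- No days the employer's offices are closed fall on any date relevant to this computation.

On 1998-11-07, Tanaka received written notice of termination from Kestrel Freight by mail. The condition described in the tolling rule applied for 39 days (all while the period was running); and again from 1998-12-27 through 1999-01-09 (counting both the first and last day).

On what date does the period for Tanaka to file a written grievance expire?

2 months after 1998-11-07 is January 7, 1999.
Service was by mail, adding 5 days: January 7, 1999 + 5 days = January 12, 1999.
Tolling adds 39 days: January 12, 1999 + 39 days = February 20, 1999.
From December 27, 1998 through January 9, 1999 inclusive is 14 days; tolling adds 14 days: February 20, 1999 + 14 days = March 6, 1999.
March 6, 1999 is Saturday; March 7, 1999 is Sunday. The next qualifying day is March 8, 1999.

March 8, 1999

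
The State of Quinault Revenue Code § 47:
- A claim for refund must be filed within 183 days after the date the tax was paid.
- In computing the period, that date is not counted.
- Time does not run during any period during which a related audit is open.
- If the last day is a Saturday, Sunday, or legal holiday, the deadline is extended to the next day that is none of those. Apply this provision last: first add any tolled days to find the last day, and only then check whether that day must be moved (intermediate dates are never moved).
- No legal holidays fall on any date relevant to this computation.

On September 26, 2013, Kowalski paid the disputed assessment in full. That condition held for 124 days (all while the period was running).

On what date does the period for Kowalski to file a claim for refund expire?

183 days after September 26, 2013 is March 28, 2014.
Tolling adds 124 days: March 28, 2014 + 124 days = July 30, 2014.
July 30, 2014 is a Wednesday and not a legal holiday, so no extension applies.

July 30, 2014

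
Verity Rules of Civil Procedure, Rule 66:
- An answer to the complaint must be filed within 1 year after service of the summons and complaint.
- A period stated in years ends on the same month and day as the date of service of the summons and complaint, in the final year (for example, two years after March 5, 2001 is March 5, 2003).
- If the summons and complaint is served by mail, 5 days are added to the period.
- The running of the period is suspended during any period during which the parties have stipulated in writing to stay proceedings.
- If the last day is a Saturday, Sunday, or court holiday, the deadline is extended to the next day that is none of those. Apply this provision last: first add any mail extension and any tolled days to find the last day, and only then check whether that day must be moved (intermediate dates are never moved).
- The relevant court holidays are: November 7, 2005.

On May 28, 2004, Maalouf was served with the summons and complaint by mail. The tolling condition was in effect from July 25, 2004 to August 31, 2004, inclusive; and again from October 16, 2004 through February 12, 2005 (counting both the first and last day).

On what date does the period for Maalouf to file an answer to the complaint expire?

1 year after May 28, 2004 is May 28, 2005.
Service was by mail, adding 5 days: May 28, 2005 + 5 days = June 2, 2005.
From July 25, 2004 through August 31, 2004 inclusive is 38 days; tolling adds 38 days: June 2, 2005 + 38 days = July 10, 2005.
From October 16, 2004 through February 12, 2005 inclusive is 120 days; tolling adds 120 days: July 10, 2005 + 120 days = November 7, 2005.
November 7, 2005 is a listed holiday. The next qualifying day is November 8, 2005.

November 8, 2005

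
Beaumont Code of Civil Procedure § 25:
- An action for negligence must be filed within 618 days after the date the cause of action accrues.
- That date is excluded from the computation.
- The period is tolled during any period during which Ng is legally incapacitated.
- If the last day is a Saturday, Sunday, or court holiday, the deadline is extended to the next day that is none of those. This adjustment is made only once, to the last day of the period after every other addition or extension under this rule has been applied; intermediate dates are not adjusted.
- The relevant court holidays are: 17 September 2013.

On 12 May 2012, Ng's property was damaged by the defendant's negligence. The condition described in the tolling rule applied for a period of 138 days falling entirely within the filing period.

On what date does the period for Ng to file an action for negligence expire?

June 9, 2014

618 days after 12 May 2012 is January 20, 2014.
Tolling adds 138 days: January 20, 2014 + 138 days = June 7, 2014.
June 7, 2014 is Saturday; June 8, 2014 is Sunday. The next qualifying day is June 9, 2014.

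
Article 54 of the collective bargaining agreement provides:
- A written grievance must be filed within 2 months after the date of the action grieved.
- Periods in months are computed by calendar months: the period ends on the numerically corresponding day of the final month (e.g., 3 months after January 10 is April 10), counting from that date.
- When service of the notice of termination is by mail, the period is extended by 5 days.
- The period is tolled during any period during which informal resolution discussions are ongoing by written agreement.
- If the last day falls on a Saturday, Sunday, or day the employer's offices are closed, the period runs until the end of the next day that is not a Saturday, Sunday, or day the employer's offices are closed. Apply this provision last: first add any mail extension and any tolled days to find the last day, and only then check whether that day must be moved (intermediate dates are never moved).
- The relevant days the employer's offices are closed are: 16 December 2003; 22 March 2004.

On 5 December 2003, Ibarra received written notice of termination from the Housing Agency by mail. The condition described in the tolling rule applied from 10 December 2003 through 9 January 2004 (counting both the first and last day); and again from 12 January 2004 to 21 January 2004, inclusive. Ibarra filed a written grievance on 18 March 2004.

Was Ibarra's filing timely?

Yes

2 months after 5 December 2003 is February 5, 2004.
Service was by mail, adding 5 days: February 5, 2004 + 5 days = February 10, 2004.
From December 10, 2003 through January 9, 2004 inclusive is 31 days; tolling adds 31 days: February 10, 2004 + 31 days = March 12, 2004.
From January 12, 2004 through January 21, 2004 inclusive is 10 days; tolling adds 10 days: March 12, 2004 + 10 days = March 22, 2004.
March 22, 2004 is a listed holiday. The next qualifying day is March 23, 2004.
The deadline is March 23, 2004; the filing on March 18, 2004 is on or before that date.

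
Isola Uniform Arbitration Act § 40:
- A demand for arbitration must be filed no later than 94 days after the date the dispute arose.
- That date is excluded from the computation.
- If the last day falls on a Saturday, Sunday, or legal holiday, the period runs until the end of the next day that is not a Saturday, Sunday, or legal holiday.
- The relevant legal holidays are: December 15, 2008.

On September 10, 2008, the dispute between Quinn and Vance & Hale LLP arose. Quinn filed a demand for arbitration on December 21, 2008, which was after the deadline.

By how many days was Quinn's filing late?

94 days after September 10, 2008 is December 13, 2008.
December 13, 2008 is Saturday; December 14, 2008 is Sunday; December 15, 2008 is a listed holiday. The next qualifying day is December 16, 2008.
The deadline is December 16, 2008; from December 16, 2008 to December 21, 2008 is 5 days.

5 days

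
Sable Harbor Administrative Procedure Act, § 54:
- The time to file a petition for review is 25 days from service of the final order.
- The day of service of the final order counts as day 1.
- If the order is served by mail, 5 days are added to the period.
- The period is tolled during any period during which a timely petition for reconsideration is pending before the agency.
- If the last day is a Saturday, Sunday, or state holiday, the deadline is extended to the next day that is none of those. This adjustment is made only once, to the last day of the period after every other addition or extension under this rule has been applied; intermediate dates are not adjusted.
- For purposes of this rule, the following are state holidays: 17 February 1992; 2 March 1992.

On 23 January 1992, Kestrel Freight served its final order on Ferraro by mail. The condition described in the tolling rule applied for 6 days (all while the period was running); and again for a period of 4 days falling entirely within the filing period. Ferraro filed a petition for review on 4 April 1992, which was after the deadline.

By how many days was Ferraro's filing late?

Counting 23 January 1992 as day 1, day 25 is February 16, 1992.
Service was by mail, adding 5 days: February 16, 1992 + 5 days = February 21, 1992.
Tolling adds 6 days: February 21, 1992 + 6 days = February 27, 1992.
Tolling adds 4 days: February 27, 1992 + 4 days = March 2, 1992.
March 2, 1992 is a listed holiday. The next qualifying day is March 3, 1992.
The deadline is March 3, 1992; from March 3, 1992 to April 4, 1992 is 32 days.

32 days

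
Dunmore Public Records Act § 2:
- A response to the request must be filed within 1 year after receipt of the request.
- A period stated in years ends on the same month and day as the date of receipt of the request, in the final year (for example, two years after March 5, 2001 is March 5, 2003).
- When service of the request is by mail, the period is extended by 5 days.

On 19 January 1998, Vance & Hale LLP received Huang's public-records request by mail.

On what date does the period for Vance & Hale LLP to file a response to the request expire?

January 24, 1999

1 year after 19 January 1998 is January 19, 1999.
Service was by mail, adding 5 days: January 19, 1999 + 5 days = January 24, 1999.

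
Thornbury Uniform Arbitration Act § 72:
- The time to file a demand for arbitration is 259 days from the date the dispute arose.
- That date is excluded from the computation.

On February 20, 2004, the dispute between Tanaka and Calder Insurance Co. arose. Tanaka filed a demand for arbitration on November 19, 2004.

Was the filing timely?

No

259 days after February 20, 2004 is November 5, 2004.
The deadline is November 5, 2004; the filing on November 19, 2004 is after that date.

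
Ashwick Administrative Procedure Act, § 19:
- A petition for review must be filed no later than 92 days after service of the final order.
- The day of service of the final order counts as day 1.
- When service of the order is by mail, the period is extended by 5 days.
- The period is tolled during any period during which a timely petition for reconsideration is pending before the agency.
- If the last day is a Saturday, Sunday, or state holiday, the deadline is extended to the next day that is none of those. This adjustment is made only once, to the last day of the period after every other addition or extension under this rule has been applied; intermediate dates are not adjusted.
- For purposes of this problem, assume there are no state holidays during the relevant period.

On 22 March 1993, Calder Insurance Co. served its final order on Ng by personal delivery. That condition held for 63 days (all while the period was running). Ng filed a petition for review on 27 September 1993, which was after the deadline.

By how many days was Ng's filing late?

35 days

Counting 22 March 1993 as day 1, day 92 is June 21, 1993.
Service was not by mail, so no mail extension applies.
Tolling adds 63 days: June 21, 1993 + 63 days = August 23, 1993.
August 23, 1993 is a Monday and not a state holiday, so no extension applies.
The deadline is August 23, 1993; from August 23, 1993 to September 27, 1993 is 35 days.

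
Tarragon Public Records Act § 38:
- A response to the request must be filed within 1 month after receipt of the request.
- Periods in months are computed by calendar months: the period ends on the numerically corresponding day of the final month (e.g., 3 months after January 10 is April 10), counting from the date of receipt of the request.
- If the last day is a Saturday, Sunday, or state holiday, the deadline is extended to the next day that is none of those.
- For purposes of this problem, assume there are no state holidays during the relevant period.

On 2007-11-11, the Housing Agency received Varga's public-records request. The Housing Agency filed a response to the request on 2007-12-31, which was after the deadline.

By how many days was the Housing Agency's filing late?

20 days

1 month after 2007-11-11 is December 11, 2007.
December 11, 2007 is a Tuesday and not a state holiday, so no extension applies.
The deadline is December 11, 2007; from December 11, 2007 to December 31, 2007 is 20 days.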